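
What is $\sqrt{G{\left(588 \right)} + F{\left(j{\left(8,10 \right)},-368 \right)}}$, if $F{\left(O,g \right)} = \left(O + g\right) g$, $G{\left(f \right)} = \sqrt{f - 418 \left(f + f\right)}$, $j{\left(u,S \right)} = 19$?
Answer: $\sqrt{128432 + 14 i \sqrt{2505}} \approx 358.38 + 0.9776 i$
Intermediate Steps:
$G{\left(f \right)} = \sqrt{835} \sqrt{- f}$ ($G{\left(f \right)} = \sqrt{f - 418 \cdot 2 f} = \sqrt{f - 836 f} = \sqrt{- 835 f} = \sqrt{835} \sqrt{- f}$)
$F{\left(O,g \right)} = g \left(O + g\right)$
$\sqrt{G{\left(588 \right)} + F{\left(j{\left(8,10 \right)},-368 \right)}} = \sqrt{\sqrt{835} \sqrt{\left(-1\right) 588} - 368 \left(19 - 368\right)} = \sqrt{\sqrt{835} \sqrt{-588} - -128432} = \sqrt{\sqrt{835} \cdot 14 i \sqrt{3} + 128432} = \sqrt{14 i \sqrt{2505} + 128432} = \sqrt{128432 + 14 i \sqrt{2505}}$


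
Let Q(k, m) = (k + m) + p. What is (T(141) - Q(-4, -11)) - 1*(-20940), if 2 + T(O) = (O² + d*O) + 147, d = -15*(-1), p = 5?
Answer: 43091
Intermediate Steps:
d = 15
T(O) = 145 + O² + 15*O (T(O) = -2 + ((O² + 15*O) + 147) = -2 + (147 + O² + 15*O) = 145 + O² + 15*O)
Q(k, m) = 5 + k + m (Q(k, m) = (k + m) + 5 = 5 + k + m)
(T(141) - Q(-4, -11)) - 1*(-20940) = ((145 + 141² + 15*141) - (5 - 4 - 11)) - 1*(-20940) = ((145 + 19881 + 2115) - 1*(-10)) + 20940 = (22141 + 10) + 20940 = 22151 + 20940 = 43091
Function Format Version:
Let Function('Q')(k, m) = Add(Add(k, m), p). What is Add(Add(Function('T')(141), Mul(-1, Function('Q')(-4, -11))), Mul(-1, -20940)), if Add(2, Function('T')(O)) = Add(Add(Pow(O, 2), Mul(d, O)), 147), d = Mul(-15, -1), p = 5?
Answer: 43091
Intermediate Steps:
d = 15
Function('T')(O) = Add(145, Pow(O, 2), Mul(15, O)) (Function('T')(O) = Add(-2, Add(Add(Pow(O, 2), Mul(15, O)), 147)) = Add(-2, Add(147, Pow(O, 2), Mul(15, O))) = Add(145, Pow(O, 2), Mul(15, O)))
Function('Q')(k, m) = Add(5, k, m) (Function('Q')(k, m) = Add(Add(k, m), 5) = Add(5, k, m))
Add(Add(Function('T')(141), Mul(-1, Function('Q')(-4, -11))), Mul(-1, -20940)) = Add(Add(Add(145, Pow(141, 2), Mul(15, 141)), Mul(-1, Add(5, -4, -11))), Mul(-1, -20940)) = Add(Add(Add(145, 19881, 2115), Mul(-1, -10)), 20940) = Add(Add(22141, 10), 20940) = Add(22151, 20940) = 43091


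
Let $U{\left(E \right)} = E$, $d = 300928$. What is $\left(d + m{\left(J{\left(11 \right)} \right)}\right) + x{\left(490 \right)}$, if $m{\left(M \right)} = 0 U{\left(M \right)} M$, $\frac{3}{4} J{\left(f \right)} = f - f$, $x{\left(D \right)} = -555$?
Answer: $300373$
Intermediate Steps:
$J{\left(f \right)} = 0$ ($J{\left(f \right)} = \frac{4 \left(f - f\right)}{3} = \frac{4}{3} \cdot 0 = 0$)
$m{\left(M \right)} = 0$ ($m{\left(M \right)} = 0 M M = 0 M = 0$)
$\left(d + m{\left(J{\left(11 \right)} \right)}\right) + x{\left(490 \right)} = \left(300928 + 0\right) - 555 = 300928 - 555 = 300373$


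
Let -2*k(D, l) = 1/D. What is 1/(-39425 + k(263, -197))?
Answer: -526/20737551 ≈ -2.5365e-5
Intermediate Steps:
k(D, l) = -1/(2*D)
1/(-39425 + k(263, -197)) = 1/(-39425 - ½/263) = 1/(-39425 - ½*1/263) = 1/(-39425 - 1/526) = 1/(-20737551/526) = -526/20737551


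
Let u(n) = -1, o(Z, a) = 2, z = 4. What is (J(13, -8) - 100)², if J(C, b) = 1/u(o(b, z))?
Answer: 10201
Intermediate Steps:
J(C, b) = -1 (J(C, b) = 1/(-1) = -1)
(J(13, -8) - 100)² = (-1 - 100)² = (-101)² = 10201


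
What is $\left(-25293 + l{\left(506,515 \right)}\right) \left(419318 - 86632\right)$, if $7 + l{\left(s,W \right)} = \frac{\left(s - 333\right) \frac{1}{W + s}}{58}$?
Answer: $- \frac{249217615504861}{29609} \approx -8.417 \cdot 10^{9}$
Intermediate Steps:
$l{\left(s,W \right)} = -7 + \frac{-333 + s}{58 \left(W + s\right)}$ ($l{\left(s,W \right)} = -7 + \frac{\left(s - 333\right) \frac{1}{W + s}}{58} = -7 + \frac{-333 + s}{W + s} \frac{1}{58} = -7 + \frac{-333 + s}{58 \left(W + s\right)}$)
$\left(-25293 + l{\left(506,515 \right)}\right) \left(419318 - 86632\right) = \left(-25293 + \frac{-333 - 209090 - 204930}{58 \left(515 + 506\right)}\right) \left(419318 - 86632\right) = \left(-25293 + \frac{-333 - 209090 - 204930}{58 \cdot 1021}\right) 332686 = \left(-25293 + \frac{1}{58} \cdot \frac{1}{1021} \left(-414353\right)\right) 332686 = \left(-25293 - \frac{414353}{59218}\right) 332686 = \left(- \frac{1498215227}{59218}\right) 332686 = - \frac{249217615504861}{29609}$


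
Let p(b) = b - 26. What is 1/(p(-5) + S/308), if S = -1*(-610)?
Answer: -154/4469 ≈ -0.034460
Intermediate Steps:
S = 610
p(b) = -26 + b
1/(p(-5) + S/308) = 1/((-26 - 5) + 610/308) = 1/(-31 + 610*(1/308)) = 1/(-31 + 305/154) = 1/(-4469/154) = -154/4469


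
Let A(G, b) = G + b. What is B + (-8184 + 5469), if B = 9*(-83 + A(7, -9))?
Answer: -3480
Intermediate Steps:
B = -765 (B = 9*(-83 + (7 - 9)) = 9*(-83 - 2) = 9*(-85) = -765)
B + (-8184 + 5469) = -765 + (-8184 + 5469) = -765 - 2715 = -3480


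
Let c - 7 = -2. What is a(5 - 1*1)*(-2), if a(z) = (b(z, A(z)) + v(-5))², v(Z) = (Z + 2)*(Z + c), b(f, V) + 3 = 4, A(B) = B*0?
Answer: -2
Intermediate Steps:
c = 5 (c = 7 - 2 = 5)
A(B) = 0
b(f, V) = 1 (b(f, V) = -3 + 4 = 1)
v(Z) = (2 + Z)*(5 + Z) (v(Z) = (Z + 2)*(Z + 5) = (2 + Z)*(5 + Z))
a(z) = 1 (a(z) = (1 + (10 + (-5)² + 7*(-5)))² = (1 + (10 + 25 - 35))² = (1 + 0)² = 1² = 1)
a(5 - 1*1)*(-2) = 1*(-2) = -2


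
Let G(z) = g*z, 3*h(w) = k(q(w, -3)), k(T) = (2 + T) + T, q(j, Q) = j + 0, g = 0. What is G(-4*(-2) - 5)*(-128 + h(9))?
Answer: 0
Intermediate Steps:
q(j, Q) = j
k(T) = 2 + 2*T
h(w) = ⅔ + 2*w/3 (h(w) = (2 + 2*w)/3 = ⅔ + 2*w/3)
G(z) = 0 (G(z) = 0*z = 0)
G(-4*(-2) - 5)*(-128 + h(9)) = 0*(-128 + (⅔ + (⅔)*9)) = 0*(-128 + (⅔ + 6)) = 0*(-128 + 20/3) = 0*(-364/3) = 0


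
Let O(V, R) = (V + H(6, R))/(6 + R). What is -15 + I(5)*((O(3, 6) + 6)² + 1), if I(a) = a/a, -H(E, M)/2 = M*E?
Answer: -223/16 ≈ -13.938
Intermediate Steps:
H(E, M) = -2*E*M (H(E, M) = -2*M*E = -2*E*M)
O(V, R) = (V - 12*R)/(6 + R) (O(V, R) = (V - 2*6*R)/(6 + R) = (V - 12*R)/(6 + R))
I(a) = 1
-15 + I(5)*((O(3, 6) + 6)² + 1) = -15 + 1*(((3 - 12*6)/(6 + 6) + 6)² + 1) = -15 + 1*(((3 - 72)/12 + 6)² + 1) = -15 + 1*(((1/12)*(-69) + 6)² + 1) = -15 + 1*((-23/4 + 6)² + 1) = -15 + 1*((¼)² + 1) = -15 + 1*(1/16 + 1) = -15 + 1*(17/16) = -15 + 17/16 = -223/16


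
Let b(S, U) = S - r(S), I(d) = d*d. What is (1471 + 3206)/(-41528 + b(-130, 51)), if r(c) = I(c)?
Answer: -4677/58558 ≈ -0.079870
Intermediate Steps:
I(d) = d²
r(c) = c²
b(S, U) = S - S²
(1471 + 3206)/(-41528 + b(-130, 51)) = (1471 + 3206)/(-41528 - 130*(1 - 1*(-130))) = 4677/(-41528 - 130*(1 + 130)) = 4677/(-41528 - 130*131) = 4677/(-41528 - 17030) = 4677/(-58558) = 4677*(-1/58558) = -4677/58558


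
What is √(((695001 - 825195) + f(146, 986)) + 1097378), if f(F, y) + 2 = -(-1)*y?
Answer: 2*√242042 ≈ 983.96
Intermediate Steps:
f(F, y) = -2 + y (f(F, y) = -2 - (-1)*y = -2 + y)
√(((695001 - 825195) + f(146, 986)) + 1097378) = √(((695001 - 825195) + (-2 + 986)) + 1097378) = √((-130194 + 984) + 1097378) = √(-129210 + 1097378) = √968168 = 2*√242042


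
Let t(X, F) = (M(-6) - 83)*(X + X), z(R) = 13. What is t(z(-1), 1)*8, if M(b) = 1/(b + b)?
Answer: -51844/3 ≈ -17281.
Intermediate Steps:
M(b) = 1/(2*b)
t(X, F) = -997*X/6 (t(X, F) = ((½)/(-6) - 83)*(X + X) = ((½)*(-⅙) - 83)*(2*X) = (-1/12 - 83)*(2*X) = -997*X/6)
t(z(-1), 1)*8 = -997/6*13*8 = -12961/6*8 = -51844/3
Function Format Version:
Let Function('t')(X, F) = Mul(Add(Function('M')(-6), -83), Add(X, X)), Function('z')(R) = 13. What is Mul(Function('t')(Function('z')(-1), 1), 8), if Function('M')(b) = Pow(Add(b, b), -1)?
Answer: Rational(-51844, 3) ≈ -17281.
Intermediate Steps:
Function('M')(b) = Mul(Rational(1, 2), Pow(b, -1)) (Function('M')(b) = Pow(Mul(2, b), -1) = Mul(Rational(1, 2), Pow(b, -1)))
Function('t')(X, F) = Mul(Rational(-997, 6), X) (Function('t')(X, F) = Mul(Add(Mul(Rational(1, 2), Pow(-6, -1)), -83), Add(X, X)) = Mul(Add(Mul(Rational(1, 2), Rational(-1, 6)), -83), Mul(2, X)) = Mul(Add(Rational(-1, 12), -83), Mul(2, X)) = Mul(Rational(-997, 12), Mul(2, X)) = Mul(Rational(-997, 6), X))
Mul(Function('t')(Function('z')(-1), 1), 8) = Mul(Mul(Rational(-997, 6), 13), 8) = Mul(Rational(-12961, 6), 8) = Rational(-51844, 3)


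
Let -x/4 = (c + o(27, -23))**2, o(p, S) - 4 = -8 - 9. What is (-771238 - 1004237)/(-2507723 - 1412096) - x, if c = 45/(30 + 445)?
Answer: 23583167114851/35376366475 ≈ 666.64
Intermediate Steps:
o(p, S) = -13 (o(p, S) = 4 + (-8 - 9) = 4 - 17 = -13)
c = 9/95 (c = 45/475 = 45*(1/475) = 9/95 ≈ 0.094737)
x = -6012304/9025 (x = -4*(9/95 - 13)**2 = -4*(-1226/95)**2 = -4*1503076/9025 = -6012304/9025 ≈ -666.18)
(-771238 - 1004237)/(-2507723 - 1412096) - x = (-771238 - 1004237)/(-2507723 - 1412096) - 1*(-6012304/9025) = -1775475/(-3919819) + 6012304/9025 = -1775475*(-1/3919819) + 6012304/9025 = 1775475/3919819 + 6012304/9025 = 23583167114851/35376366475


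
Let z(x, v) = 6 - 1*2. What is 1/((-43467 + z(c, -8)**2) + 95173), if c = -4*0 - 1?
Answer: 1/51722 ≈ 1.9334e-5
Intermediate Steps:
c = -1 (c = 0 - 1 = -1)
z(x, v) = 4 (z(x, v) = 6 - 2 = 4)
1/((-43467 + z(c, -8)**2) + 95173) = 1/((-43467 + 4**2) + 95173) = 1/((-43467 + 16) + 95173) = 1/(-43451 + 95173) = 1/51722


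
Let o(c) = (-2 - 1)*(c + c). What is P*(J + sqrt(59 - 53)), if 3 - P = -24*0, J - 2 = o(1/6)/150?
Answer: 299/50 + 3*sqrt(6) ≈ 13.328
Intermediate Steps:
o(c) = -6*c
J = 299/150 (J = 2 - 6/6/150 = 2 - 6*1/6*(1/150) = 2 - 1*1/150 = 2 - 1/150 = 299/150 ≈ 1.9933)
P = 3 (P = 3 - (-24)*0 = 3 - 1*0 = 3 + 0 = 3)
P*(J + sqrt(59 - 53)) = 3*(299/150 + sqrt(59 - 53)) = 3*(299/150 + sqrt(6)) = 299/50 + 3*sqrt(6)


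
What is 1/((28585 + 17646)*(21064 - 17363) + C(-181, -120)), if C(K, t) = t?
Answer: 1/171100811 ≈ 5.8445e-9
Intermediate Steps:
1/((28585 + 17646)*(21064 - 17363) + C(-181, -120)) = 1/((28585 + 17646)*(21064 - 17363) - 120) = 1/(46231*3701 - 120) = 1/(171100931 - 120) = 1/171100811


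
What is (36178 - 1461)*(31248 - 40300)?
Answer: -314258284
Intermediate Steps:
(36178 - 1461)*(31248 - 40300) = 34717*(-9052) = -314258284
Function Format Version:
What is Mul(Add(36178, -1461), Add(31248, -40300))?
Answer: -314258284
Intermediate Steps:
Mul(Add(36178, -1461), Add(31248, -40300)) = Mul(34717, -9052) = -314258284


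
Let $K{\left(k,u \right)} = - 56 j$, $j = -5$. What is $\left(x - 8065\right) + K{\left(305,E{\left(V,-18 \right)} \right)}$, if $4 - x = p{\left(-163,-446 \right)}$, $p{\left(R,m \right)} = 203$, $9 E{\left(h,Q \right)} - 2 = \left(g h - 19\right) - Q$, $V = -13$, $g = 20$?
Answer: $-7984$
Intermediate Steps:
$E{\left(h,Q \right)} = - \frac{17}{9} - \frac{Q}{9} + \frac{20 h}{9}$ ($E{\left(h,Q \right)} = \frac{2}{9} + \frac{\left(20 h - 19\right) - Q}{9} = \frac{2}{9} + \frac{\left(-19 + 20 h\right) - Q}{9} = \frac{2}{9} + \frac{-19 - Q + 20 h}{9} = \frac{2}{9} - \left(\frac{19}{9} - \frac{20 h}{9} + \frac{Q}{9}\right) = - \frac{17}{9} - \frac{Q}{9} + \frac{20 h}{9}$)
$K{\left(k,u \right)} = 280$ ($K{\left(k,u \right)} = \left(-56\right) \left(-5\right) = 280$)
$x = -199$ ($x = 4 - 203 = -199$)
$\left(x - 8065\right) + K{\left(305,E{\left(V,-18 \right)} \right)} = \left(-199 - 8065\right) + 280 = -8264 + 280 = -7984$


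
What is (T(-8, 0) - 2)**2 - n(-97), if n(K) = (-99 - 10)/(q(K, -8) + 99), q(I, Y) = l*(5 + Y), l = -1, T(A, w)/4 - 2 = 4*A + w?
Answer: 1518277/102 ≈ 14885.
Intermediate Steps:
T(A, w) = 8 + 4*w + 16*A (T(A, w) = 8 + 4*(4*A + w) = 8 + 4*(w + 4*A) = 8 + (4*w + 16*A) = 8 + 4*w + 16*A)
q(I, Y) = -5 - Y (q(I, Y) = -(5 + Y) = -5 - Y)
n(K) = -109/102 (n(K) = (-99 - 10)/((-5 - 1*(-8)) + 99) = -109/((-5 + 8) + 99) = -109/(3 + 99) = -109/102)
(T(-8, 0) - 2)**2 - n(-97) = ((8 + 4*0 + 16*(-8)) - 2)**2 - 1*(-109/102) = ((8 + 0 - 128) - 2)**2 + 109/102 = (-120 - 2)**2 + 109/102 = (-122)**2 + 109/102 = 14884 + 109/102 = 1518277/102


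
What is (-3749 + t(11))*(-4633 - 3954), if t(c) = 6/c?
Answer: 354067771/11 ≈ 3.2188e+7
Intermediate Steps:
(-3749 + t(11))*(-4633 - 3954) = (-3749 + 6/11)*(-4633 - 3954) = (-3749 + 6*(1/11))*(-8587) = (-3749 + 6/11)*(-8587) = -41233/11*(-8587) = 354067771/11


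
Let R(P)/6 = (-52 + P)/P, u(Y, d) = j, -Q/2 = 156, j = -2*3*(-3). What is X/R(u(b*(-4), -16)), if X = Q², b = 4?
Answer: -146016/17 ≈ -8589.2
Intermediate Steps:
j = 18 (j = -6*(-3) = 18)
Q = -312 (Q = -2*156 = -312)
u(Y, d) = 18
R(P) = 6*(-52 + P)/P (R(P) = 6*((-52 + P)/P) = 6*(-52 + P)/P)
X = 97344 (X = (-312)² = 97344)
X/R(u(b*(-4), -16)) = 97344/(6 - 312/18) = 97344/(6 - 312*1/18) = 97344/(6 - 52/3) = 97344/(-34/3) = 97344*(-3/34) = -146016/17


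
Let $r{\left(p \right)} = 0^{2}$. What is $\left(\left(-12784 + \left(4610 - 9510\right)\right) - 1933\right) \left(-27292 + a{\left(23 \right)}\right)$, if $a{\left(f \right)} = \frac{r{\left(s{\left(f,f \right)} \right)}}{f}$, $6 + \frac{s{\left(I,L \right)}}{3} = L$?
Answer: $535387164$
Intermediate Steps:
$s{\left(I,L \right)} = -18 + 3 L$
$r{\left(p \right)} = 0$
$a{\left(f \right)} = 0$ ($a{\left(f \right)} = \frac{0}{f} = 0$)
$\left(\left(-12784 + \left(4610 - 9510\right)\right) - 1933\right) \left(-27292 + a{\left(23 \right)}\right) = \left(\left(-12784 + \left(4610 - 9510\right)\right) - 1933\right) \left(-27292 + 0\right) = \left(\left(-12784 + \left(4610 - 9510\right)\right) - 1933\right) \left(-27292\right) = \left(\left(-12784 - 4900\right) - 1933\right) \left(-27292\right) = \left(-17684 - 1933\right) \left(-27292\right) = \left(-19617\right) \left(-27292\right) = 535387164$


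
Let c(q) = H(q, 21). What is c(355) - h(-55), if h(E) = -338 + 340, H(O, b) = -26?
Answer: -28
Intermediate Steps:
h(E) = 2
c(q) = -26
c(355) - h(-55) = -26 - 1*2 = -26 - 2 = -28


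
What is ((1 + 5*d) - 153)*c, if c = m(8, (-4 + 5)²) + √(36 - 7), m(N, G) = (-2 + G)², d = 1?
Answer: -147 - 147*√29 ≈ -938.62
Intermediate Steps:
c = 1 + √29 (c = (-2 + (-4 + 5)²)² + √(36 - 7) = (-2 + 1²)² + √29 = (-2 + 1)² + √29 = (-1)² + √29 = 1 + √29 ≈ 6.3852)
((1 + 5*d) - 153)*c = ((1 + 5*1) - 153)*(1 + √29) = ((1 + 5) - 153)*(1 + √29) = (6 - 153)*(1 + √29) = -147*(1 + √29) = -147 - 147*√29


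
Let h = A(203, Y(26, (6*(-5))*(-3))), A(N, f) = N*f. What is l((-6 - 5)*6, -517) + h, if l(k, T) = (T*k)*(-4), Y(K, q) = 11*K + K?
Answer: -73152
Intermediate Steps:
Y(K, q) = 12*K
l(k, T) = -4*T*k
h = 63336 (h = 203*(12*26) = 203*312 = 63336)
l((-6 - 5)*6, -517) + h = -4*(-517)*(-6 - 5)*6 + 63336 = -4*(-517)*(-11*6) + 63336 = -4*(-517)*(-66) + 63336 = -136488 + 63336 = -73152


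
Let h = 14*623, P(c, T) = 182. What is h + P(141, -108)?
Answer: 8904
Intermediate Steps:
h = 8722
h + P(141, -108) = 8722 + 182 = 8904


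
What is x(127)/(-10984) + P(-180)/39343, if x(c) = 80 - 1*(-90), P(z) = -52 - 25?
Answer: -3767039/216071756 ≈ -0.017434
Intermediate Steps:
P(z) = -77
x(c) = 170 (x(c) = 80 + 90 = 170)
x(127)/(-10984) + P(-180)/39343 = 170/(-10984) - 77/39343 = 170*(-1/10984) - 77*1/39343 = -85/5492 - 77/39343 = -3767039/216071756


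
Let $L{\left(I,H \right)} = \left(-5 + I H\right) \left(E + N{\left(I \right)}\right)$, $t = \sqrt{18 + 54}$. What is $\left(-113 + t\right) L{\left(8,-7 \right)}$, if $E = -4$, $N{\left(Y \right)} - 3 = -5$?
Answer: $-41358 + 2196 \sqrt{2} \approx -38252.0$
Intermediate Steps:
$N{\left(Y \right)} = -2$ ($N{\left(Y \right)} = 3 - 5 = -2$)
$t = 6 \sqrt{2}$ ($t = \sqrt{72} = 6 \sqrt{2} \approx 8.4853$)
$L{\left(I,H \right)} = 30 - 6 H I$ ($L{\left(I,H \right)} = \left(-5 + I H\right) \left(-4 - 2\right) = \left(-5 + H I\right) \left(-6\right) = 30 - 6 H I$)
$\left(-113 + t\right) L{\left(8,-7 \right)} = \left(-113 + 6 \sqrt{2}\right) \left(30 - \left(-42\right) 8\right) = \left(-113 + 6 \sqrt{2}\right) \left(30 + 336\right) = \left(-113 + 6 \sqrt{2}\right) 366 = -41358 + 2196 \sqrt{2}$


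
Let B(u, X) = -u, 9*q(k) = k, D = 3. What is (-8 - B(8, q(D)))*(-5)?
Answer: 0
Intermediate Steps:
q(k) = k/9
(-8 - B(8, q(D)))*(-5) = (-8 - (-1)*8)*(-5) = (-8 - 1*(-8))*(-5) = (-8 + 8)*(-5) = 0*(-5) = 0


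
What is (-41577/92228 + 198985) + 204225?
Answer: 37187210303/92228 ≈ 4.0321e+5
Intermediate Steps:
(-41577/92228 + 198985) + 204225 = 18351947003/92228 + 204225 = 37187210303/92228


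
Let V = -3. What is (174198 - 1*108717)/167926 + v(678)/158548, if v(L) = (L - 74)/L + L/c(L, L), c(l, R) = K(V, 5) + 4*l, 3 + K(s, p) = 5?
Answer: 2387996215203067/6123902412851652 ≈ 0.38995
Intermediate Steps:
K(s, p) = 2 (K(s, p) = -3 + 5 = 2)
c(l, R) = 2 + 4*l
v(L) = L/(2 + 4*L) + (-74 + L)/L (v(L) = (L - 74)/L + L/(2 + 4*L) = (-74 + L)/L + L/(2 + 4*L) = L/(2 + 4*L) + (-74 + L)/L)
(174198 - 1*108717)/167926 + v(678)/158548 = (174198 - 1*108717)/167926 + ((½)*(-148 - 294*678 + 5*678²)/(678*(1 + 2*678)))/158548 = (174198 - 108717)*(1/167926) + ((½)*(1/678)*(-148 - 199332 + 5*459684)/(1 + 1356))*(1/158548) = 65481*(1/167926) + ((½)*(1/678)*(-148 - 199332 + 2298420)/1357)*(1/158548) = 65481/167926 + ((½)*(1/678)*(1/1357)*2098940)*(1/158548) = 65481/167926 + (524735/460023)*(1/158548) = 65481/167926 + 524735/72935726604 = 2387996215203067/6123902412851652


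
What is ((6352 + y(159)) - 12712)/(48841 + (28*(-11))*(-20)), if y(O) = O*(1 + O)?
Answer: 19080/55001 ≈ 0.34690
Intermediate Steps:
((6352 + y(159)) - 12712)/(48841 + (28*(-11))*(-20)) = ((6352 + 159*(1 + 159)) - 12712)/(48841 + (28*(-11))*(-20)) = ((6352 + 159*160) - 12712)/(48841 - 308*(-20)) = ((6352 + 25440) - 12712)/(48841 + 6160) = (31792 - 12712)/55001 = 19080*(1/55001) = 19080/55001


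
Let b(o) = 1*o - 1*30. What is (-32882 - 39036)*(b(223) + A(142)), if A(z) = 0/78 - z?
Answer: -3667818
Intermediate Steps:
b(o) = -30 + o (b(o) = o - 30 = -30 + o)
A(z) = -z (A(z) = 0*(1/78) - z = 0 - z = -z)
(-32882 - 39036)*(b(223) + A(142)) = (-32882 - 39036)*((-30 + 223) - 1*142) = -71918*(193 - 142) = -71918*51 = -3667818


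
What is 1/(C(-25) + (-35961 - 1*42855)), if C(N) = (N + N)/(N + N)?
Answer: -1/78815 ≈ -1.2688e-5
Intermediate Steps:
C(N) = 1 (C(N) = (2*N)/((2*N)) = (2*N)*(1/(2*N)) = 1)
1/(C(-25) + (-35961 - 1*42855)) = 1/(1 + (-35961 - 1*42855)) = 1/(1 + (-35961 - 42855)) = 1/(1 - 78816) = 1/(-78815) = -1/78815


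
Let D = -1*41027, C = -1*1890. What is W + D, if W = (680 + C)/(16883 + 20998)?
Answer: -1554144997/37881 ≈ -41027.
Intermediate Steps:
C = -1890
D = -41027
W = -1210/37881 (W = (680 - 1890)/(16883 + 20998) = -1210/37881 ≈ -0.031942)
W + D = -1210/37881 - 41027 = -1554144997/37881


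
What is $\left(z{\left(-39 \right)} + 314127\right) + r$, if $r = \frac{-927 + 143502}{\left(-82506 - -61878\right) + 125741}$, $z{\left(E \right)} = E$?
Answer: $\frac{33014874519}{105113} \approx 3.1409 \cdot 10^{5}$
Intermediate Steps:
$r = \frac{142575}{105113}$ ($r = \frac{142575}{\left(-82506 + 61878\right) + 125741} = \frac{142575}{-20628 + 125741} = \frac{142575}{105113} \approx 1.3564$)
$\left(z{\left(-39 \right)} + 314127\right) + r = \left(-39 + 314127\right) + \frac{142575}{105113} = 314088 + \frac{142575}{105113} = \frac{33014874519}{105113}$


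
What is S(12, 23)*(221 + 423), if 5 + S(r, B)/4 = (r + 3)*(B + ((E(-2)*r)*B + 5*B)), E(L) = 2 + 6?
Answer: 90636560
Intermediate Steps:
E(L) = 8
S(r, B) = -20 + 4*(3 + r)*(6*B + 8*B*r) (S(r, B) = -20 + 4*((r + 3)*(B + ((8*r)*B + 5*B))) = -20 + 4*((3 + r)*(B + (8*B*r + 5*B))) = -20 + 4*((3 + r)*(B + (5*B + 8*B*r))) = -20 + 4*((3 + r)*(6*B + 8*B*r)) = -20 + 4*(3 + r)*(6*B + 8*B*r))
S(12, 23)*(221 + 423) = (-20 + 72*23 + 32*23*12² + 120*23*12)*(221 + 423) = (-20 + 1656 + 32*23*144 + 33120)*644 = (-20 + 1656 + 105984 + 33120)*644 = 140740*644 = 90636560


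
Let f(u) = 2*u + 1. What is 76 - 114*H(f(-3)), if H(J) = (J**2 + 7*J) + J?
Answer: 1786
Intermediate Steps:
f(u) = 1 + 2*u
H(J) = J**2 + 8*J
76 - 114*H(f(-3)) = 76 - 114*(1 + 2*(-3))*(8 + (1 + 2*(-3))) = 76 - 114*(1 - 6)*(8 + (1 - 6)) = 76 - (-570)*(8 - 5) = 76 - (-570)*3 = 76 - 114*(-15) = 76 + 1710 = 1786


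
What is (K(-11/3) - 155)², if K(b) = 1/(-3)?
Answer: 217156/9 ≈ 24128.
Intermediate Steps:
K(b) = -⅓
(K(-11/3) - 155)² = (-⅓ - 155)² = (-466/3)² = 217156/9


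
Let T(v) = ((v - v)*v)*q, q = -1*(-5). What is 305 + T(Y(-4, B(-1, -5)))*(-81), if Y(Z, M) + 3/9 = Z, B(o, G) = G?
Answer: 305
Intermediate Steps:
q = 5
Y(Z, M) = -1/3 + Z
T(v) = 0 (T(v) = ((v - v)*v)*5 = (0*v)*5 = 0*5 = 0)
305 + T(Y(-4, B(-1, -5)))*(-81) = 305 + 0*(-81) = 305 + 0 = 305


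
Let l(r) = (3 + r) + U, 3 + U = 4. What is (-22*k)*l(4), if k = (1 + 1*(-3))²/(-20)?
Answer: 176/5 ≈ 35.200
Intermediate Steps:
U = 1 (U = -3 + 4 = 1)
k = -⅕ (k = (1 - 3)²*(-1/20) = (-2)²*(-1/20) = 4*(-1/20) = -⅕ ≈ -0.20000)
l(r) = 4 + r (l(r) = (3 + r) + 1 = 4 + r)
(-22*k)*l(4) = (-22*(-⅕))*(4 + 4) = (22/5)*8 = 176/5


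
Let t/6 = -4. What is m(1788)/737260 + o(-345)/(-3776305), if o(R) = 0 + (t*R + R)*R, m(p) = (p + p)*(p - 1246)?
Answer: 466875434253/139205931215 ≈ 3.3538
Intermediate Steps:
t = -24 (t = 6*(-4) = -24)
m(p) = 2*p*(-1246 + p) (m(p) = (2*p)*(-1246 + p) = 2*p*(-1246 + p))
o(R) = -23*R² (o(R) = 0 + (-24*R + R)*R = 0 + (-23*R)*R = 0 - 23*R² = -23*R²)
m(1788)/737260 + o(-345)/(-3776305) = (2*1788*(-1246 + 1788))/737260 - 23*(-345)²/(-3776305) = (2*1788*542)*(1/737260) - 23*119025*(-1/3776305) = 1938192*(1/737260) - 2737575*(-1/3776305) = 484548/184315 + 547515/755261 = 466875434253/139205931215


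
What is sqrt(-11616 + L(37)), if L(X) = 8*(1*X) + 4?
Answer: 2*I*sqrt(2829) ≈ 106.38*I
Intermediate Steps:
L(X) = 4 + 8*X (L(X) = 8*X + 4 = 4 + 8*X)
sqrt(-11616 + L(37)) = sqrt(-11616 + (4 + 8*37)) = sqrt(-11616 + (4 + 296)) = sqrt(-11616 + 300) = sqrt(-11316) = 2*I*sqrt(2829)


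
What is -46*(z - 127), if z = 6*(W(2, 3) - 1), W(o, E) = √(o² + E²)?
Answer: 6118 - 276*√13 ≈ 5122.9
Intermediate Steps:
W(o, E) = √(E² + o²)
z = -6 + 6*√13 (z = 6*(√(3² + 2²) - 1) = 6*(√(9 + 4) - 1) = 6*(√13 - 1) = 6*(-1 + √13) = -6 + 6*√13 ≈ 15.633)
-46*(z - 127) = -46*((-6 + 6*√13) - 127) = -46*(-133 + 6*√13) = 6118 - 276*√13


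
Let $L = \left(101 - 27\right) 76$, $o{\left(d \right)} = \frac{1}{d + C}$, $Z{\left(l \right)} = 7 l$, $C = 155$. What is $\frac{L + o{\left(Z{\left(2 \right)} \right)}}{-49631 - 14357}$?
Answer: $- \frac{950457}{10813972} \approx -0.087892$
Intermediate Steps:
$o{\left(d \right)} = \frac{1}{155 + d}$ ($o{\left(d \right)} = \frac{1}{d + 155} = \frac{1}{155 + d}$)
$L = 5624$ ($L = 74 \cdot 76 = 5624$)
$\frac{L + o{\left(Z{\left(2 \right)} \right)}}{-49631 - 14357} = \frac{5624 + \frac{1}{155 + 7 \cdot 2}}{-49631 - 14357} = \frac{5624 + \frac{1}{155 + 14}}{-63988} = \left(5624 + \frac{1}{169}\right) \left(- \frac{1}{63988}\right) = \frac{950457}{169} \left(- \frac{1}{63988}\right) = - \frac{950457}{10813972}$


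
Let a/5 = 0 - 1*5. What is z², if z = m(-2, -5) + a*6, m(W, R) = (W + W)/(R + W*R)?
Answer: 568516/25 ≈ 22741.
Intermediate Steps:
a = -25 (a = 5*(0 - 1*5) = 5*(0 - 5) = 5*(-5) = -25)
m(W, R) = 2*W/(R + R*W) (m(W, R) = (2*W)/(R + R*W) = 2*W/(R + R*W))
z = -754/5 (z = 2*(-2)/(-5*(1 - 2)) - 25*6 = 2*(-2)*(-⅕)/(-1) - 150 = 2*(-2)*(-⅕)*(-1) - 150 = -⅘ - 150 = -754/5 ≈ -150.80)
z² = (-754/5)² = 568516/25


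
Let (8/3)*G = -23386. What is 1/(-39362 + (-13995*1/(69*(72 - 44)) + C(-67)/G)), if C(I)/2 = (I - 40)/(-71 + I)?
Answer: -67772628/2668157125925 ≈ -2.5401e-5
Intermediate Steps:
G = -35079/4 (G = (3/8)*(-23386) = -35079/4 ≈ -8769.8)
C(I) = 2*(-40 + I)/(-71 + I) (C(I) = 2*((I - 40)/(-71 + I)) = 2*((-40 + I)/(-71 + I)) = 2*(-40 + I)/(-71 + I))
1/(-39362 + (-13995*1/(69*(72 - 44)) + C(-67)/G)) = 1/(-39362 + (-13995*1/(69*(72 - 44)) + (2*(-40 - 67)/(-71 - 67))/(-35079/4))) = 1/(-39362 + (-13995/(69*28) + (2*(-107)/(-138))*(-4/35079))) = 1/(-39362 + (-13995/1932 + (2*(-1/138)*(-107))*(-4/35079))) = 1/(-39362 + (-13995*1/1932 + (107/69)*(-4/35079))) = 1/(-39362 + (-4665/644 - 428/2420451)) = 1/(-39362 - 490942589/67772628) = 1/(-2668157125925/67772628) = -67772628/2668157125925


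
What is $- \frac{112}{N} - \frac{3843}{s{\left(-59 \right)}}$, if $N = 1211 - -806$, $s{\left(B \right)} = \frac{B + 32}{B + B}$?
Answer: $- \frac{101628898}{6051} \approx -16795.0$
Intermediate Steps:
$s{\left(B \right)} = \frac{32 + B}{2 B}$
$N = 2017$ ($N = 1211 + 806 = 2017$)
$- \frac{112}{N} - \frac{3843}{s{\left(-59 \right)}} = - \frac{112}{2017} - \frac{3843}{\frac{1}{2} \frac{1}{-59} \left(32 - 59\right)} = \left(-112\right) \frac{1}{2017} - \frac{3843}{\frac{1}{2} \left(- \frac{1}{59}\right) \left(-27\right)} = - \frac{112}{2017} - \frac{3843}{\frac{27}{118}} = - \frac{112}{2017} - \frac{50386}{3} = - \frac{101628898}{6051}$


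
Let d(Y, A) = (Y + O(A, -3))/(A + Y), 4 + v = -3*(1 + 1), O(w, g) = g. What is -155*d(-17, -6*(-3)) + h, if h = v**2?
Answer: 3200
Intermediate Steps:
v = -10 (v = -4 - 3*(1 + 1) = -4 - 3*2 = -4 - 6 = -10)
d(Y, A) = (-3 + Y)/(A + Y) (d(Y, A) = (Y - 3)/(A + Y) = (-3 + Y)/(A + Y))
h = 100 (h = (-10)**2 = 100)
-155*d(-17, -6*(-3)) + h = -155*(-3 - 17)/(-6*(-3) - 17) + 100 = -155*(-20)/(18 - 17) + 100 = -155*(-20)/1 + 100 = -155*(-20) + 100 = 3100 + 100 = 3200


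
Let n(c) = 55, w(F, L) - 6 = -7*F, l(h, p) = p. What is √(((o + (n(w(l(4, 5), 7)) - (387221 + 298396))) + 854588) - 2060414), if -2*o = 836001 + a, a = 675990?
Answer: I*√10589534/2 ≈ 1627.1*I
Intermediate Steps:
w(F, L) = 6 - 7*F
o = -1511991/2 (o = -(836001 + 675990)/2 = -½*1511991 = -1511991/2 ≈ -7.5600e+5)
√(((o + (n(w(l(4, 5), 7)) - (387221 + 298396))) + 854588) - 2060414) = √(((-1511991/2 + (55 - (387221 + 298396))) + 854588) - 2060414) = √(((-1511991/2 + (55 - 1*685617)) + 854588) - 2060414) = √(((-1511991/2 + (55 - 685617)) + 854588) - 2060414) = √(((-1511991/2 - 685562) + 854588) - 2060414) = √((-2883115/2 + 854588) - 2060414) = √(-1173939/2 - 2060414) = √(-5294767/2) = I*√10589534/2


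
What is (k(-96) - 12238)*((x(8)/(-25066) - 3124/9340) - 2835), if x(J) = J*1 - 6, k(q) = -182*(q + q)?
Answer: -1884025900373298/29264555 ≈ -6.4379e+7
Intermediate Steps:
k(q) = -364*q
x(J) = -6 + J (x(J) = J - 6 = -6 + J)
(k(-96) - 12238)*((x(8)/(-25066) - 3124/9340) - 2835) = (-364*(-96) - 12238)*(((-6 + 8)/(-25066) - 3124/9340) - 2835) = (34944 - 12238)*((2*(-1/25066) - 3124*1/9340) - 2835) = 22706*((-1/12533 - 781/2335) - 2835) = 22706*(-9790608/29264555 - 2835) = 22706*(-82974804033/29264555) = -1884025900373298/29264555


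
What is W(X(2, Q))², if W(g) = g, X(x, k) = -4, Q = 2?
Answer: 16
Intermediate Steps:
W(X(2, Q))² = (-4)² = 16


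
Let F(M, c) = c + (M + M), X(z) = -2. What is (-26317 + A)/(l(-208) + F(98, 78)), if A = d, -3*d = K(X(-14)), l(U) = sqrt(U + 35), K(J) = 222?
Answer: -2410378/25083 + 8797*I*sqrt(173)/25083 ≈ -96.096 + 4.6129*I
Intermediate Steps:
l(U) = sqrt(35 + U)
d = -74 (d = -1/3*222 = -74)
A = -74
F(M, c) = c + 2*M
(-26317 + A)/(l(-208) + F(98, 78)) = (-26317 - 74)/(sqrt(35 - 208) + (78 + 2*98)) = -26391/(sqrt(-173) + (78 + 196)) = -26391/(I*sqrt(173) + 274) = -26391/(274 + I*sqrt(173))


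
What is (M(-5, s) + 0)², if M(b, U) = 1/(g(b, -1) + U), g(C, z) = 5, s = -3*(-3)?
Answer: 1/196 ≈ 0.0051020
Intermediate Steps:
s = 9
M(b, U) = 1/(5 + U)
(M(-5, s) + 0)² = (1/(5 + 9) + 0)² = (1/14 + 0)² = (1/14)² = 1/196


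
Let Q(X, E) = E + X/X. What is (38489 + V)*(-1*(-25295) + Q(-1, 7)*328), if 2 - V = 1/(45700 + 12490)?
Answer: 62532732997591/58190 ≈ 1.0746e+9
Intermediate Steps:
Q(X, E) = 1 + E (Q(X, E) = E + 1 = 1 + E)
V = 116379/58190 (V = 2 - 1/(45700 + 12490) = 2 - 1/58190 = 116379/58190 ≈ 2.0000)
(38489 + V)*(-1*(-25295) + Q(-1, 7)*328) = (38489 + 116379/58190)*(-1*(-25295) + (1 + 7)*328) = 2239791289*(25295 + 8*328)/58190 = 2239791289*(25295 + 2624)/58190 = (2239791289/58190)*27919 = 62532732997591/58190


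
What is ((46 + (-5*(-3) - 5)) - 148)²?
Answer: 8464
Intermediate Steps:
((46 + (-5*(-3) - 5)) - 148)² = ((46 + (15 - 5)) - 148)² = ((46 + 10) - 148)² = (56 - 148)² = (-92)² = 8464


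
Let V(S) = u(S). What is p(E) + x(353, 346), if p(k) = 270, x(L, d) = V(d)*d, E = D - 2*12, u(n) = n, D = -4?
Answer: 119986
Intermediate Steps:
V(S) = S
E = -28 (E = -4 - 2*12 = -4 - 24 = -28)
x(L, d) = d² (x(L, d) = d*d = d²)
p(E) + x(353, 346) = 270 + 346² = 270 + 119716 = 119986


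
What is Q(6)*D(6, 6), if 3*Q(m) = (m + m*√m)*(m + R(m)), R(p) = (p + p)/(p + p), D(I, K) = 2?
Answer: 28 + 28*√6 ≈ 96.586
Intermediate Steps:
R(p) = 1 (R(p) = (2*p)/((2*p)) = (2*p)*(1/(2*p)) = 1)
Q(m) = (1 + m)*(m + m^(3/2))/3 (Q(m) = ((m + m*√m)*(m + 1))/3 = ((m + m^(3/2))*(1 + m))/3 = ((1 + m)*(m + m^(3/2)))/3 = (1 + m)*(m + m^(3/2))/3)
Q(6)*D(6, 6) = ((⅓)*6 + (⅓)*6² + 6^(3/2)/3 + 6^(5/2)/3)*2 = (2 + (⅓)*36 + (6*√6)/3 + (36*√6)/3)*2 = (2 + 12 + 2*√6 + 12*√6)*2 = (14 + 14*√6)*2 = 28 + 28*√6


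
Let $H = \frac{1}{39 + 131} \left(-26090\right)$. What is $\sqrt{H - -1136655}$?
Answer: $\frac{\sqrt{328448942}}{17} \approx 1066.1$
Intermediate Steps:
$H = - \frac{2609}{17}$ ($H = \frac{1}{170} \left(-26090\right) = - \frac{2609}{17} \approx -153.47$)
$\sqrt{H - -1136655} = \sqrt{- \frac{2609}{17} - -1136655} = \sqrt{- \frac{2609}{17} + \left(1137300 - 645\right)} = \sqrt{- \frac{2609}{17} + 1136655} = \sqrt{\frac{19320526}{17}} = \frac{\sqrt{328448942}}{17}$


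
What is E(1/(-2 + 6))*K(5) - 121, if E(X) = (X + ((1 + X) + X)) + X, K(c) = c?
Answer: -111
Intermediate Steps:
E(X) = 1 + 4*X (E(X) = (X + (1 + 2*X)) + X = (1 + 3*X) + X = 1 + 4*X)
E(1/(-2 + 6))*K(5) - 121 = (1 + 4/(-2 + 6))*5 - 121 = (1 + 4/4)*5 - 121 = (1 + 4*(1/4))*5 - 121 = (1 + 1)*5 - 121 = 2*5 - 121 = 10 - 121 = -111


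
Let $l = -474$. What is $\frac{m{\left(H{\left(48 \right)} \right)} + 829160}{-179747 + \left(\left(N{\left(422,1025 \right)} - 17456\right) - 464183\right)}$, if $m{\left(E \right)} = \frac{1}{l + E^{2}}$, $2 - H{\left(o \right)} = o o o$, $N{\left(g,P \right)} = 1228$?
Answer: $- \frac{10140749205574161}{8073829796484908} \approx -1.256$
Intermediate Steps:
$H{\left(o \right)} = 2 - o^{3}$ ($H{\left(o \right)} = 2 - o o o = 2 - o^{2} o = 2 - o^{3}$)
$m{\left(E \right)} = \frac{1}{-474 + E^{2}}$
$\frac{m{\left(H{\left(48 \right)} \right)} + 829160}{-179747 + \left(\left(N{\left(422,1025 \right)} - 17456\right) - 464183\right)} = \frac{\frac{1}{-474 + \left(2 - 48^{3}\right)^{2}} + 829160}{-179747 + \left(\left(1228 - 17456\right) - 464183\right)} = \frac{\frac{1}{-474 + \left(2 - 110592\right)^{2}} + 829160}{-179747 - 480411} = \frac{\frac{1}{-474 + \left(-110590\right)^{2}} + 829160}{-660158} = \left(\frac{1}{-474 + 12230148100} + 829160\right) \left(- \frac{1}{660158}\right) = \left(\frac{1}{12230147626} + 829160\right) \left(- \frac{1}{660158}\right) = \frac{10140749205574161}{12230147626} \left(- \frac{1}{660158}\right) = - \frac{10140749205574161}{8073829796484908}$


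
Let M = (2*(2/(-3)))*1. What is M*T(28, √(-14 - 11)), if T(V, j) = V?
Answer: -112/3 ≈ -37.333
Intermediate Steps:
M = -4/3 (M = (2*(2*(-⅓)))*1 = (2*(-⅔))*1 = -4/3*1 = -4/3 ≈ -1.3333)
M*T(28, √(-14 - 11)) = -4/3*28 = -112/3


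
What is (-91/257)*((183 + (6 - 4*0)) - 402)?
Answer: 19383/257 ≈ 75.420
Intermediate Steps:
(-91/257)*((183 + (6 - 4*0)) - 402) = (-91*1/257)*((183 + (6 + 0)) - 402) = -91*((183 + 6) - 402)/257 = -91*(189 - 402)/257 = -91/257*(-213) = 19383/257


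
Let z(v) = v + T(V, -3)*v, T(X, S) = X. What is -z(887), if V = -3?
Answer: 1774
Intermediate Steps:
z(v) = -2*v (z(v) = v - 3*v = -2*v)
-z(887) = -(-2)*887 = -1*(-1774) = 1774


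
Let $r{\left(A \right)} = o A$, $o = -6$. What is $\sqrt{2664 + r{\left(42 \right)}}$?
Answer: $6 \sqrt{67} \approx 49.112$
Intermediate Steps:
$r{\left(A \right)} = - 6 A$
$\sqrt{2664 + r{\left(42 \right)}} = \sqrt{2664 - 252} = \sqrt{2412} = 6 \sqrt{67}$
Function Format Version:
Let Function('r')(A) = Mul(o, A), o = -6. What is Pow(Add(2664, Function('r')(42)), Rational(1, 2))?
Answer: Mul(6, Pow(67, Rational(1, 2))) ≈ 49.112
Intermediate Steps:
Function('r')(A) = Mul(-6, A)
Pow(Add(2664, Function('r')(42)), Rational(1, 2)) = Pow(Add(2664, Mul(-6, 42)), Rational(1, 2)) = Pow(Add(2664, -252), Rational(1, 2)) = Pow(2412, Rational(1, 2)) = Mul(6, Pow(67, Rational(1, 2)))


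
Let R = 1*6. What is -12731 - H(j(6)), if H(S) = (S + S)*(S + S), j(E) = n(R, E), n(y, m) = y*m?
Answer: -17915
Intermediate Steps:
R = 6
n(y, m) = m*y
j(E) = 6*E (j(E) = E*6 = 6*E)
H(S) = 4*S² (H(S) = (2*S)*(2*S) = 4*S²)
-12731 - H(j(6)) = -12731 - 4*(6*6)² = -12731 - 4*36² = -12731 - 4*1296 = -12731 - 1*5184 = -12731 - 5184 = -17915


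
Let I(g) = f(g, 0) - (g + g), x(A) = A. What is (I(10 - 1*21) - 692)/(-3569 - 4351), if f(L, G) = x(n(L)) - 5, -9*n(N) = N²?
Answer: 1549/17820 ≈ 0.086925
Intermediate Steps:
n(N) = -N²/9
f(L, G) = -5 - L²/9 (f(L, G) = -L²/9 - 5 = -5 - L²/9)
I(g) = -5 - 2*g - g²/9 (I(g) = (-5 - g²/9) - (g + g) = (-5 - g²/9) - 2*g = -5 - 2*g - g²/9)
(I(10 - 1*21) - 692)/(-3569 - 4351) = ((-5 - 2*(10 - 1*21) - (10 - 1*21)²/9) - 692)/(-3569 - 4351) = ((-5 - 2*(10 - 21) - (10 - 21)²/9) - 692)/(-7920) = ((-5 - 2*(-11) - ⅑*(-11)²) - 692)*(-1/7920) = ((-5 + 22 - ⅑*121) - 692)*(-1/7920) = ((-5 + 22 - 121/9) - 692)*(-1/7920) = (32/9 - 692)*(-1/7920) = -6196/9*(-1/7920) = 1549/17820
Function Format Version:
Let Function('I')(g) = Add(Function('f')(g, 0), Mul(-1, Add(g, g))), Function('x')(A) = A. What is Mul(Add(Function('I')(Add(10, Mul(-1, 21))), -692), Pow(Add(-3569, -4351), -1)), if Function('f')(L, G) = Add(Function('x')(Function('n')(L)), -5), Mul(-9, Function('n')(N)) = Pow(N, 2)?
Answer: Rational(1549, 17820) ≈ 0.086925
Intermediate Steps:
Function('n')(N) = Mul(Rational(-1, 9), Pow(N, 2))
Function('f')(L, G) = Add(-5, Mul(Rational(-1, 9), Pow(L, 2))) (Function('f')(L, G) = Add(Mul(Rational(-1, 9), Pow(L, 2)), -5) = Add(-5, Mul(Rational(-1, 9), Pow(L, 2))))
Function('I')(g) = Add(-5, Mul(-2, g), Mul(Rational(-1, 9), Pow(g, 2))) (Function('I')(g) = Add(Add(-5, Mul(Rational(-1, 9), Pow(g, 2))), Mul(-1, Add(g, g))) = Add(Add(-5, Mul(Rational(-1, 9), Pow(g, 2))), Mul(-1, Mul(2, g))) = Add(Add(-5, Mul(Rational(-1, 9), Pow(g, 2))), Mul(-2, g)) = Add(-5, Mul(-2, g), Mul(Rational(-1, 9), Pow(g, 2))))
Mul(Add(Function('I')(Add(10, Mul(-1, 21))), -692), Pow(Add(-3569, -4351), -1)) = Mul(Add(Add(-5, Mul(-2, Add(10, Mul(-1, 21))), Mul(Rational(-1, 9), Pow(Add(10, Mul(-1, 21)), 2))), -692), Pow(Add(-3569, -4351), -1)) = Mul(Add(Add(-5, Mul(-2, Add(10, -21)), Mul(Rational(-1, 9), Pow(Add(10, -21), 2))), -692), Pow(-7920, -1)) = Mul(Add(Add(-5, Mul(-2, -11), Mul(Rational(-1, 9), Pow(-11, 2))), -692), Rational(-1, 7920)) = Mul(Add(Add(-5, 22, Mul(Rational(-1, 9), 121)), -692), Rational(-1, 7920)) = Mul(Add(Add(-5, 22, Rational(-121, 9)), -692), Rational(-1, 7920)) = Mul(Add(Rational(32, 9), -692), Rational(-1, 7920)) = Mul(Rational(-6196, 9), Rational(-1, 7920)) = Rational(1549, 17820)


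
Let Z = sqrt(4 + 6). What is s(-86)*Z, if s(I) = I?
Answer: -86*sqrt(10) ≈ -271.96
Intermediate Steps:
Z = sqrt(10) ≈ 3.1623
s(-86)*Z = -86*sqrt(10)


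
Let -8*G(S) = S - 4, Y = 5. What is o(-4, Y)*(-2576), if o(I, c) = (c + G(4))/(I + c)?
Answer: -12880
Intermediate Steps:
G(S) = ½ - S/8 (G(S) = -(S - 4)/8 = -(-4 + S)/8 = ½ - S/8)
o(I, c) = c/(I + c) (o(I, c) = (c + (½ - ⅛*4))/(I + c) = (c + (½ - ½))/(I + c) = (c + 0)/(I + c) = c/(I + c))
o(-4, Y)*(-2576) = (5/(-4 + 5))*(-2576) = (5/1)*(-2576) = (5*1)*(-2576) = 5*(-2576) = -12880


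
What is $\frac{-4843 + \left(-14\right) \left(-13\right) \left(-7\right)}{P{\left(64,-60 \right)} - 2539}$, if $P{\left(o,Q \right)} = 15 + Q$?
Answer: $\frac{6117}{2584} \approx 2.3673$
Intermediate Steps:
$\frac{-4843 + \left(-14\right) \left(-13\right) \left(-7\right)}{P{\left(64,-60 \right)} - 2539} = \frac{-4843 + \left(-14\right) \left(-13\right) \left(-7\right)}{\left(15 - 60\right) - 2539} = \frac{-4843 + 182 \left(-7\right)}{-45 - 2539} = \frac{-4843 - 1274}{-2584} = \left(-6117\right) \left(- \frac{1}{2584}\right) = \frac{6117}{2584}$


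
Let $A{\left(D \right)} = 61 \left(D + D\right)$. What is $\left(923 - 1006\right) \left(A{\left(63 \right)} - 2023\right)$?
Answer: $-470029$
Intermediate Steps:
$A{\left(D \right)} = 122 D$ ($A{\left(D \right)} = 61 \cdot 2 D = 122 D$)
$\left(923 - 1006\right) \left(A{\left(63 \right)} - 2023\right) = \left(923 - 1006\right) \left(122 \cdot 63 - 2023\right) = - 83 \left(7686 - 2023\right) = \left(-83\right) 5663 = -470029$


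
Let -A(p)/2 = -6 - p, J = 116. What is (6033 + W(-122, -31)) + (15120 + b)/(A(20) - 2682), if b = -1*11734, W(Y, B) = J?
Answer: 8084242/1315 ≈ 6147.7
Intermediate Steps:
W(Y, B) = 116
b = -11734
A(p) = 12 + 2*p (A(p) = -2*(-6 - p) = 12 + 2*p)
(6033 + W(-122, -31)) + (15120 + b)/(A(20) - 2682) = (6033 + 116) + (15120 - 11734)/((12 + 2*20) - 2682) = 6149 + 3386/((12 + 40) - 2682) = 6149 + 3386/(52 - 2682) = 6149 + 3386/(-2630) = 6149 + 3386*(-1/2630) = 6149 - 1693/1315 = 8084242/1315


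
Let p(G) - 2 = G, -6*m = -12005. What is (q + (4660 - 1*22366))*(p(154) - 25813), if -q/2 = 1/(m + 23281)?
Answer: 68910618893706/151691 ≈ 4.5428e+8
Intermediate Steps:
m = 12005/6 (m = -⅙*(-12005) = 12005/6 ≈ 2000.8)
p(G) = 2 + G
q = -12/151691 (q = -2/(12005/6 + 23281) = -2/151691/6 = -2*6/151691 = -12/151691 ≈ -7.9108e-5)
(q + (4660 - 1*22366))*(p(154) - 25813) = (-12/151691 + (4660 - 1*22366))*((2 + 154) - 25813) = (-12/151691 + (4660 - 22366))*(156 - 25813) = (-12/151691 - 17706)*(-25657) = -2685840858/151691*(-25657) = 68910618893706/151691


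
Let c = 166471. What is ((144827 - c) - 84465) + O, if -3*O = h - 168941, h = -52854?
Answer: -96532/3 ≈ -32177.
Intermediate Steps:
O = 221795/3 (O = -(-52854 - 168941)/3 = -⅓*(-221795) = 221795/3 ≈ 73932.)
((144827 - c) - 84465) + O = ((144827 - 1*166471) - 84465) + 221795/3 = ((144827 - 166471) - 84465) + 221795/3 = (-21644 - 84465) + 221795/3 = -106109 + 221795/3 = -96532/3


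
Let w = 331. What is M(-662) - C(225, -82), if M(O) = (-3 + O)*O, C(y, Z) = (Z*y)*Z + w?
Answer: -1073001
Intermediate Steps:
C(y, Z) = 331 + y*Z**2 (C(y, Z) = (Z*y)*Z + 331 = y*Z**2 + 331 = 331 + y*Z**2)
M(O) = O*(-3 + O)
M(-662) - C(225, -82) = -662*(-3 - 662) - (331 + 225*(-82)**2) = -662*(-665) - (331 + 225*6724) = 440230 - (331 + 1512900) = 440230 - 1*1513231 = 440230 - 1513231 = -1073001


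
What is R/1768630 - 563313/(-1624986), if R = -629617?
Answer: -2235544931/239499915765 ≈ -0.0093342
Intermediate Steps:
R/1768630 - 563313/(-1624986) = -629617/1768630 - 563313/(-1624986) = -629617*1/1768630 - 563313*(-1/1624986) = -629617/1768630 + 187771/541662 = -2235544931/239499915765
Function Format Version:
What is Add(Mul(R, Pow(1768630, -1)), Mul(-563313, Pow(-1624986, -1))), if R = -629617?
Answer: Rational(-2235544931, 239499915765) ≈ -0.0093342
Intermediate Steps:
Add(Mul(R, Pow(1768630, -1)), Mul(-563313, Pow(-1624986, -1))) = Add(Mul(-629617, Pow(1768630, -1)), Mul(-563313, Pow(-1624986, -1))) = Add(Mul(-629617, Rational(1, 1768630)), Mul(-563313, Rational(-1, 1624986))) = Add(Rational(-629617, 1768630), Rational(187771, 541662)) = Rational(-2235544931, 239499915765)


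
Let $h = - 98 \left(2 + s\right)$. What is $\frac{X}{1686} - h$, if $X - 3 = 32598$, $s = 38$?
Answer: $\frac{2213907}{562} \approx 3939.3$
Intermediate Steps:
$X = 32601$ ($X = 3 + 32598 = 32601$)
$h = -3920$ ($h = - 98 \left(2 + 38\right) = \left(-98\right) 40 = -3920$)
$\frac{X}{1686} - h = \frac{32601}{1686} - -3920 = 32601 \cdot \frac{1}{1686} + 3920 = \frac{10867}{562} + 3920 = \frac{2213907}{562}$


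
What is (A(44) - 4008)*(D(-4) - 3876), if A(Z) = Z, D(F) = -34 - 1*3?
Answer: 15511132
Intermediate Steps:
D(F) = -37 (D(F) = -34 - 3 = -37)
(A(44) - 4008)*(D(-4) - 3876) = (44 - 4008)*(-37 - 3876) = -3964*(-3913) = 15511132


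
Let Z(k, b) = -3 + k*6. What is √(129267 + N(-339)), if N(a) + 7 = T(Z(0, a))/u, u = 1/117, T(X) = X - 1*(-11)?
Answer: 22*√269 ≈ 360.83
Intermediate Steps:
Z(k, b) = -3 + 6*k
T(X) = 11 + X (T(X) = X + 11 = 11 + X)
u = 1/117 ≈ 0.0085470
N(a) = 929 (N(a) = -7 + (11 + (-3 + 6*0))/(1/117) = -7 + (11 + (-3 + 0))*117 = -7 + (11 - 3)*117 = -7 + 8*117 = -7 + 936 = 929)
√(129267 + N(-339)) = √(129267 + 929) = √130196 = 22*√269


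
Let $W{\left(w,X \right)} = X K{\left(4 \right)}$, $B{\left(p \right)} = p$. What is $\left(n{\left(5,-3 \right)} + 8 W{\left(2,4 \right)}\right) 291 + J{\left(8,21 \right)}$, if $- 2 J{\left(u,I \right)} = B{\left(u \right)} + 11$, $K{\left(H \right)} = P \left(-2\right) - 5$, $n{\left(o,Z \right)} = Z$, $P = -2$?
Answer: $- \frac{20389}{2} \approx -10195.0$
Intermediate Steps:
$K{\left(H \right)} = -1$ ($K{\left(H \right)} = \left(-2\right) \left(-2\right) - 5 = 4 - 5 = -1$)
$J{\left(u,I \right)} = - \frac{11}{2} - \frac{u}{2}$ ($J{\left(u,I \right)} = - \frac{u + 11}{2} = - \frac{11 + u}{2} = - \frac{11}{2} - \frac{u}{2}$)
$W{\left(w,X \right)} = - X$ ($W{\left(w,X \right)} = X \left(-1\right) = - X$)
$\left(n{\left(5,-3 \right)} + 8 W{\left(2,4 \right)}\right) 291 + J{\left(8,21 \right)} = \left(-3 + 8 \left(\left(-1\right) 4\right)\right) 291 - \frac{19}{2} = \left(-3 + 8 \left(-4\right)\right) 291 - \frac{19}{2} = \left(-3 - 32\right) 291 - \frac{19}{2} = \left(-35\right) 291 - \frac{19}{2} = -10185 - \frac{19}{2} = - \frac{20389}{2}$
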